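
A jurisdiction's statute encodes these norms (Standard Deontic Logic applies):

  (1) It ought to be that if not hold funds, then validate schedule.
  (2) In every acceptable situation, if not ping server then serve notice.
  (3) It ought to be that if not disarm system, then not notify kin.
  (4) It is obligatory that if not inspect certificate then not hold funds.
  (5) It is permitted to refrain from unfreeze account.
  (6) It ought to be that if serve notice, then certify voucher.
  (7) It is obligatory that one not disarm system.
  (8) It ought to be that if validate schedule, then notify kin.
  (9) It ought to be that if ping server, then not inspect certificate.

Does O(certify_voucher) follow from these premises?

Yes

Premise 7 gives O(¬disarm_system).
From O(¬disarm_system) and premise 3, O(¬disarm_system → ¬notify_kin), we obtain O(¬notify_kin).
Premise 8, O(validate_schedule → notify_kin), contraposes to O(¬notify_kin → ¬validate_schedule); with O(¬notify_kin) we get O(¬validate_schedule).
Premise 1 is O(¬hold_funds → validate_schedule); contrapositively O(¬validate_schedule → hold_funds). Since O(¬validate_schedule) holds, K gives O(hold_funds).
Premise 4 is O(¬inspect_certificate → ¬hold_funds); contrapositively O(hold_funds → inspect_certificate). Since O(hold_funds) holds, K gives O(inspect_certificate).
The contrapositive of premise 9 (O(ping_server → ¬inspect_certificate)) is O(inspect_certificate → ¬ping_server), and O(inspect_certificate) is already established, so O(¬ping_server).
From O(¬ping_server) and premise 2, O(¬ping_server → serve_notice), we obtain O(serve_notice).
From O(serve_notice) and premise 6, O(serve_notice → certify_voucher), we obtain O(certify_voucher).
Premise 5 does not contribute to this derivation.
So O(certify_voucher) follows.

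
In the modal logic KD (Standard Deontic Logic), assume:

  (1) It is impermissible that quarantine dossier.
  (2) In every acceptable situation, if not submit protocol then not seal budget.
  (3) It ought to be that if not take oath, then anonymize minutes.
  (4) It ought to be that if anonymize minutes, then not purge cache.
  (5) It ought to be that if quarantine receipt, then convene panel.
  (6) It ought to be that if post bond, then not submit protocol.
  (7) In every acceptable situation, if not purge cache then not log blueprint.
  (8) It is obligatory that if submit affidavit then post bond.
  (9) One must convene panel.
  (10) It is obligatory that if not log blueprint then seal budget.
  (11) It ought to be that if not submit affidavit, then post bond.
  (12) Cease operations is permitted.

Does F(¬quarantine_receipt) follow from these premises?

No

Premise 5 is O(quarantine_receipt → convene_panel); even if O(convene_panel) held, inferring O(quarantine_receipt) would be affirming the consequent — invalid.
No other premise forces O(quarantine_receipt). An ideal world satisfying every premise can still have ¬quarantine_receipt true, so F(¬quarantine_receipt) is not derivable.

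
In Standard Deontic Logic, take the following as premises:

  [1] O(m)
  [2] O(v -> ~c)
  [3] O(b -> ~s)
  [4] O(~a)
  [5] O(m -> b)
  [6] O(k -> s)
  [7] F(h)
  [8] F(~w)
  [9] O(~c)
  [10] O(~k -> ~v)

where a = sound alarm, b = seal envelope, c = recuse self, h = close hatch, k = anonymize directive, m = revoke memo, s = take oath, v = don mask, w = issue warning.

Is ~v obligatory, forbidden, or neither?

Obligatory

From premise 1 we have O(m).
Premise 5 is O(m -> b); since O(m), deontic closure gives O(b).
Premise 3 is O(b -> ~s); since O(b), deontic closure gives O(~s).
Premise 6 is O(k -> s); contrapositively O(~s -> ~k). Since O(~s) holds, K gives O(~k).
With premise 10, O(~k -> ~v), the K-axiom yields O(~v).
Premises 2, 4, 7, 8, 9 do not contribute to this derivation.
Hence ~v is obligatory.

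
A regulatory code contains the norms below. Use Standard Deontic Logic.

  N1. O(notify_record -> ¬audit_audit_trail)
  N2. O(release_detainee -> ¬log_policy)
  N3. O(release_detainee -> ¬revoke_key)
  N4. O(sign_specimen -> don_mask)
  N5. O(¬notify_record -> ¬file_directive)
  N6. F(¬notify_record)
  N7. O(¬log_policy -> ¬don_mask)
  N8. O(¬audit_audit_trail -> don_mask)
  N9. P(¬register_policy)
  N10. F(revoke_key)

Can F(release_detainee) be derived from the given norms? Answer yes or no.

Premise 6, F(¬notify_record), is equivalent to O(notify_record).
Premise 1 is O(notify_record -> ¬audit_audit_trail); since O(notify_record), deontic closure gives O(¬audit_audit_trail).
From O(¬audit_audit_trail) and premise 8, O(¬audit_audit_trail -> don_mask), we obtain O(don_mask).
Premise 7 is O(¬log_policy -> ¬don_mask); contrapositively O(don_mask -> log_policy). Since O(don_mask) holds, K gives O(log_policy).
Premise 2, O(release_detainee -> ¬log_policy), contraposes to O(log_policy -> ¬release_detainee); with O(log_policy) we get O(¬release_detainee).
Premises 3, 4, 5, 9, 10 do not contribute to this derivation.
So O(¬release_detainee) holds, i.e. F(release_detainee). The claim follows.

Yes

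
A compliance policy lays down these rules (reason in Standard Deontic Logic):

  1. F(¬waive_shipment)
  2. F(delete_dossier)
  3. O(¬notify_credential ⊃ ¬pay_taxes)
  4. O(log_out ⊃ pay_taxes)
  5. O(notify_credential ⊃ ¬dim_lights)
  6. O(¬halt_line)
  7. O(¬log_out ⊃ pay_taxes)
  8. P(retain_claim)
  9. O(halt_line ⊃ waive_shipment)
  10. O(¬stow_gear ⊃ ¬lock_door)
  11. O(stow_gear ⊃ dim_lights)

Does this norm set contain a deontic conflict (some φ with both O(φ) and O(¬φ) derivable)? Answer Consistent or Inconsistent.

Consistent

Premise 9 is O(halt_line ⊃ waive_shipment); even if O(waive_shipment) held, inferring O(halt_line) would be affirming the consequent — invalid.
So O(halt_line) is not derivable, and the apparent clash with O(¬halt_line) does not arise.
A world satisfying every obligation exists (e.g. delete_dossier=false, dim_lights=false, halt_line=false, lock_door=false, log_out=false, notify_credential=true, pay_taxes=true, retain_claim=false, stow_gear=false, waive_shipment=true); no atom is both obligatory and forbidden, so the set is consistent.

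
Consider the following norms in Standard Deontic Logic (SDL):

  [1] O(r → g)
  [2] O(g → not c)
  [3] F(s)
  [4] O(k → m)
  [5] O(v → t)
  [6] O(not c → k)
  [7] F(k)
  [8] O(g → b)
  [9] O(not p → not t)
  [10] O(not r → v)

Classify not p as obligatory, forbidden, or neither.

F(k) at premise 7 means O(not k).
Premise 6, O(not c → k), contraposes to O(not k → c); with O(not k) we get O(c).
Premise 2, O(g → not c), contraposes to O(c → not g); with O(c) we get O(not g).
Premise 1, O(r → g), contraposes to O(not g → not r); with O(not g) we get O(not r).
From O(not r) and premise 10, O(not r → v), we obtain O(v).
With premise 5, O(v → t), the K-axiom yields O(t).
The contrapositive of premise 9 (O(not p → not t)) is O(t → p), and O(t) is already established, so O(p).
Premises 3, 4, 8 do not contribute to this derivation.
Thus O(p), which is F(not p): not p is forbidden.

Forbidden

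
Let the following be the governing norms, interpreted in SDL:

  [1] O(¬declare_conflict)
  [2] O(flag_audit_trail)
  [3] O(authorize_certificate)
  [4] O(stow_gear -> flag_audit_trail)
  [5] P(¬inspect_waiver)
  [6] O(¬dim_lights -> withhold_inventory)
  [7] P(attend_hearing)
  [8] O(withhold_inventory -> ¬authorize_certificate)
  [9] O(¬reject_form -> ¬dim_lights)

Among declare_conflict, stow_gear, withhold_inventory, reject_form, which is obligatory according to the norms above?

reject_form

Premise 3 states O(authorize_certificate) outright.
The contrapositive of premise 8 (O(withhold_inventory -> ¬authorize_certificate)) is O(authorize_certificate -> ¬withhold_inventory), and O(authorize_certificate) is already established, so O(¬withhold_inventory).
Premise 6 is O(¬dim_lights -> withhold_inventory); contrapositively O(¬withhold_inventory -> dim_lights). Since O(¬withhold_inventory) holds, K gives O(dim_lights).
Premise 9, O(¬reject_form -> ¬dim_lights), contraposes to O(dim_lights -> reject_form); with O(dim_lights) we get O(reject_form).
So O(reject_form) holds — reject_form is obligatory. None of the other listed options is made obligatory by any chain of premises.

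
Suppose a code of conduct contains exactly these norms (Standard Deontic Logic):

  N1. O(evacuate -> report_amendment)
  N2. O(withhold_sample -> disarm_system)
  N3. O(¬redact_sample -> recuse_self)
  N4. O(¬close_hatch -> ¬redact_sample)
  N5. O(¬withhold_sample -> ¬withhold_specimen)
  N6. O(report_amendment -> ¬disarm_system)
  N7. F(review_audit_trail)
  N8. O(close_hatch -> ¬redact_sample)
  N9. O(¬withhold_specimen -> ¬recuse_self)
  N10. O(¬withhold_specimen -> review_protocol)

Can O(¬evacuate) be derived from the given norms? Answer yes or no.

By case analysis on close_hatch: premise 8 gives O(close_hatch -> ¬redact_sample) and premise 4 gives O(¬close_hatch -> ¬redact_sample), so O(¬redact_sample) either way.
Premise 3 is O(¬redact_sample -> recuse_self); since O(¬redact_sample), deontic closure gives O(recuse_self).
Premise 9, O(¬withhold_specimen -> ¬recuse_self), contraposes to O(recuse_self -> withhold_specimen); with O(recuse_self) we get O(withhold_specimen).
Premise 5 is O(¬withhold_sample -> ¬withhold_specimen); contrapositively O(withhold_specimen -> withhold_sample). Since O(withhold_specimen) holds, K gives O(withhold_sample).
Premise 2 is O(withhold_sample -> disarm_system); since O(withhold_sample), deontic closure gives O(disarm_system).
The contrapositive of premise 6 (O(report_amendment -> ¬disarm_system)) is O(disarm_system -> ¬report_amendment), and O(disarm_system) is already established, so O(¬report_amendment).
Premise 1 is O(evacuate -> report_amendment); contrapositively O(¬report_amendment -> ¬evacuate). Since O(¬report_amendment) holds, K gives O(¬evacuate).
Premises 7, 10 do not contribute to this derivation.
So O(¬evacuate) follows.

Yes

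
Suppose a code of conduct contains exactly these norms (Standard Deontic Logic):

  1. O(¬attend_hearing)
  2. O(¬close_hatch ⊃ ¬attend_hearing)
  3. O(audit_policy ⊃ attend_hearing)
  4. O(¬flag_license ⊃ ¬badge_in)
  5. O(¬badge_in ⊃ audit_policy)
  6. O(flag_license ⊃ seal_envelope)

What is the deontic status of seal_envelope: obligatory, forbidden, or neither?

Premise 1 gives O(¬attend_hearing).
Premise 3 is O(audit_policy ⊃ attend_hearing); contrapositively O(¬attend_hearing ⊃ ¬audit_policy). Since O(¬attend_hearing) holds, K gives O(¬audit_policy).
The contrapositive of premise 5 (O(¬badge_in ⊃ audit_policy)) is O(¬audit_policy ⊃ badge_in), and O(¬audit_policy) is already established, so O(badge_in).
Premise 4 is O(¬flag_license ⊃ ¬badge_in); contrapositively O(badge_in ⊃ flag_license). Since O(badge_in) holds, K gives O(flag_license).
From O(flag_license) and premise 6, O(flag_license ⊃ seal_envelope), we obtain O(seal_envelope).
Premise 2 does not contribute to this derivation.
Hence seal_envelope is obligatory.

Obligatory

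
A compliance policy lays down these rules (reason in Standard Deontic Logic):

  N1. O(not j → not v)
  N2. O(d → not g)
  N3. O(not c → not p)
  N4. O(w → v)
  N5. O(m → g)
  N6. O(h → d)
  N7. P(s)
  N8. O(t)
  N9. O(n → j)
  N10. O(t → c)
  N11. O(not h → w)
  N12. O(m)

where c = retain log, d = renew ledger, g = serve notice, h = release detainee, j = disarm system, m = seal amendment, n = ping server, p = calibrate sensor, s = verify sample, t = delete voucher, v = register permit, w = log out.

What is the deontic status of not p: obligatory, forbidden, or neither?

Neither

Premise 3 is O(not c → not p), but O(not c) is not derivable from the premises, so it does not yield O(not p).
No premise or chain of K-axiom applications forces O(not p), and none forces O(p). So not p is neither obligatory nor forbidden under these norms.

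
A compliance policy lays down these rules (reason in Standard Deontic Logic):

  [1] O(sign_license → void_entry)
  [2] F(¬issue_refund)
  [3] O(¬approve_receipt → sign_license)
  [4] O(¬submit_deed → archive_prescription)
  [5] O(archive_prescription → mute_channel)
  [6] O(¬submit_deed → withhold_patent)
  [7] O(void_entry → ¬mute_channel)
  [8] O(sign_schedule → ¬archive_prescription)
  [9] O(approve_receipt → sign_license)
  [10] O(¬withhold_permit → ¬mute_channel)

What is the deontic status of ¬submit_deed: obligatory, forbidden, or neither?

Premises 3 and 9 are O(¬approve_receipt → sign_license) and O(approve_receipt → sign_license); every ideal world satisfies ¬approve_receipt or approve_receipt, so in either case sign_license holds — hence O(sign_license).
From O(sign_license) and premise 1, O(sign_license → void_entry), we obtain O(void_entry).
From O(void_entry) and premise 7, O(void_entry → ¬mute_channel), we obtain O(¬mute_channel).
Premise 5 is O(archive_prescription → mute_channel); contrapositively O(¬mute_channel → ¬archive_prescription). Since O(¬mute_channel) holds, K gives O(¬archive_prescription).
The contrapositive of premise 4 (O(¬submit_deed → archive_prescription)) is O(¬archive_prescription → submit_deed), and O(¬archive_prescription) is already established, so O(submit_deed).
Premises 2, 6, 8, 10 do not contribute to this derivation.
Thus O(submit_deed), which is F(¬submit_deed): ¬submit_deed is forbidden.

Forbidden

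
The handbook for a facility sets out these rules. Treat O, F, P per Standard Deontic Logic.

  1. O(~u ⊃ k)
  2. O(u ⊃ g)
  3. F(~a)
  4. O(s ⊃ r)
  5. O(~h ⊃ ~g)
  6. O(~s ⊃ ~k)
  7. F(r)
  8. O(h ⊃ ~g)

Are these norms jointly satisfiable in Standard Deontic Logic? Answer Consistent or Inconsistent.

Premises 5 and 8 are O(~h ⊃ ~g) and O(h ⊃ ~g); every ideal world satisfies ~h or h, so in either case ~g holds — hence O(~g).
The contrapositive of premise 2 (O(u ⊃ g)) is O(~g ⊃ ~u), and O(~g) is already established, so O(~u).
Premise 1 is O(~u ⊃ k); since O(~u), deontic closure gives O(k).
The contrapositive of premise 6 (O(~s ⊃ ~k)) is O(k ⊃ s), and O(k) is already established, so O(s).
From O(s) and premise 4, O(s ⊃ r), we obtain O(r).
Yet premise 7 is F(r), i.e. O(~r).
We now have both O(r) and O(~r) — r is simultaneously obligatory and forbidden, violating the D-axiom.

Inconsistent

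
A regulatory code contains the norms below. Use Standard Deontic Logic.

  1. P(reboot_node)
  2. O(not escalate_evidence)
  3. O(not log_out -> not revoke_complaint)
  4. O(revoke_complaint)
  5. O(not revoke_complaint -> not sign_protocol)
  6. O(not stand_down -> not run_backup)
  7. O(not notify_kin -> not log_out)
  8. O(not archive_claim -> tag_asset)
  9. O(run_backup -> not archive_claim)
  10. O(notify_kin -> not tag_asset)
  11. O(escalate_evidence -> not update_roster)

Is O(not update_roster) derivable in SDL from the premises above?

No

Premise 11 is O(escalate_evidence -> not update_roster), but O(escalate_evidence) is not derivable from the premises, so it does not yield O(not update_roster).
No other premise forces O(not update_roster). An ideal world satisfying every premise can still have not update_roster false, so O(not update_roster) is not derivable.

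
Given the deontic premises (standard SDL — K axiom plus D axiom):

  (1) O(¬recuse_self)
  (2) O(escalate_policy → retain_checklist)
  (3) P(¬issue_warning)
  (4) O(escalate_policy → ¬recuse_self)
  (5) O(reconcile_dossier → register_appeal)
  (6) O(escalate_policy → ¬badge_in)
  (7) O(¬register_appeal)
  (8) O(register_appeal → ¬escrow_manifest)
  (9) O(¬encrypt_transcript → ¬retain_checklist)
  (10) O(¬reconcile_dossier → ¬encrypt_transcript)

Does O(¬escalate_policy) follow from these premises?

Yes

From premise 7 we have O(¬register_appeal).
The contrapositive of premise 5 (O(reconcile_dossier → register_appeal)) is O(¬register_appeal → ¬reconcile_dossier), and O(¬register_appeal) is already established, so O(¬reconcile_dossier).
From O(¬reconcile_dossier) and premise 10, O(¬reconcile_dossier → ¬encrypt_transcript), we obtain O(¬encrypt_transcript).
Applying K to premise 9 (O(¬encrypt_transcript → ¬retain_checklist)) and O(¬encrypt_transcript) yields O(¬retain_checklist).
Premise 2 is O(escalate_policy → retain_checklist); contrapositively O(¬retain_checklist → ¬escalate_policy). Since O(¬retain_checklist) holds, K gives O(¬escalate_policy).
Premises 1, 3, 4, 6, 8 do not contribute to this derivation.
So O(¬escalate_policy) follows.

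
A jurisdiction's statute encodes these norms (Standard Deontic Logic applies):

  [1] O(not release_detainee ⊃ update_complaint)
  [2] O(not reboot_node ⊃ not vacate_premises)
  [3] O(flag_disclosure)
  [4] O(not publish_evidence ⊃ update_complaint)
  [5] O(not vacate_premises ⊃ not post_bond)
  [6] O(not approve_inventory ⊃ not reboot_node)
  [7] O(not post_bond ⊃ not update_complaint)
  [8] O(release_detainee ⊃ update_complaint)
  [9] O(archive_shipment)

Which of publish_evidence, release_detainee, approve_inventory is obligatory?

approve_inventory

Premises 8 and 1 cover both cases: O(release_detainee ⊃ update_complaint) and O(not release_detainee ⊃ update_complaint). Since release_detainee ∨ not release_detainee is a tautology, O(update_complaint) follows.
Premise 7, O(not post_bond ⊃ not update_complaint), contraposes to O(update_complaint ⊃ post_bond); with O(update_complaint) we get O(post_bond).
Premise 5 is O(not vacate_premises ⊃ not post_bond); contrapositively O(post_bond ⊃ vacate_premises). Since O(post_bond) holds, K gives O(vacate_premises).
The contrapositive of premise 2 (O(not reboot_node ⊃ not vacate_premises)) is O(vacate_premises ⊃ reboot_node), and O(vacate_premises) is already established, so O(reboot_node).
Premise 6, O(not approve_inventory ⊃ not reboot_node), contraposes to O(reboot_node ⊃ approve_inventory); with O(reboot_node) we get O(approve_inventory).
So O(approve_inventory) holds — approve_inventory is obligatory. None of the other listed options is made obligatory by any chain of premises.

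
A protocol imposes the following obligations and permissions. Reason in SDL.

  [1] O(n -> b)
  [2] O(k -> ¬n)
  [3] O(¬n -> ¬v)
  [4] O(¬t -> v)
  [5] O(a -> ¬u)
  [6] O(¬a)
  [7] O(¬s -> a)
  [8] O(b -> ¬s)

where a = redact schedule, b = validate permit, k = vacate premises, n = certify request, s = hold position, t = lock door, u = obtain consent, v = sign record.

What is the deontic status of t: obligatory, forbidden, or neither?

Obligatory

From premise 6 we have O(¬a).
Premise 7, O(¬s -> a), contraposes to O(¬a -> s); with O(¬a) we get O(s).
Premise 8, O(b -> ¬s), contraposes to O(s -> ¬b); with O(s) we get O(¬b).
The contrapositive of premise 1 (O(n -> b)) is O(¬b -> ¬n), and O(¬b) is already established, so O(¬n).
With premise 3, O(¬n -> ¬v), the K-axiom yields O(¬v).
Premise 4, O(¬t -> v), contraposes to O(¬v -> t); with O(¬v) we get O(t).
Premises 2, 5 do not contribute to this derivation.
Hence t is obligatory.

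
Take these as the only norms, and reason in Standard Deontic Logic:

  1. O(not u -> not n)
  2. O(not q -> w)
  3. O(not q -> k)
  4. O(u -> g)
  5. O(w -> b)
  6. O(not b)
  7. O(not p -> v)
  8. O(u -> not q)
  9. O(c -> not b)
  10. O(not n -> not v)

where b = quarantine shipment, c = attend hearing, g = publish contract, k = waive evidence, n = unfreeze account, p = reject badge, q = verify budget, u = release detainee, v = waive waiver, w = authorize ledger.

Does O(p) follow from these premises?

Premise 6 gives O(not b).
Premise 5 is O(w -> b); contrapositively O(not b -> not w). Since O(not b) holds, K gives O(not w).
Premise 2, O(not q -> w), contraposes to O(not w -> q); with O(not w) we get O(q).
Premise 8, O(u -> not q), contraposes to O(q -> not u); with O(q) we get O(not u).
With premise 1, O(not u -> not n), the K-axiom yields O(not n).
Applying K to premise 10 (O(not n -> not v)) and O(not n) yields O(not v).
Premise 7, O(not p -> v), contraposes to O(not v -> p); with O(not v) we get O(p).
Premises 3, 4, 9 do not contribute to this derivation.
So O(p) follows.

Yes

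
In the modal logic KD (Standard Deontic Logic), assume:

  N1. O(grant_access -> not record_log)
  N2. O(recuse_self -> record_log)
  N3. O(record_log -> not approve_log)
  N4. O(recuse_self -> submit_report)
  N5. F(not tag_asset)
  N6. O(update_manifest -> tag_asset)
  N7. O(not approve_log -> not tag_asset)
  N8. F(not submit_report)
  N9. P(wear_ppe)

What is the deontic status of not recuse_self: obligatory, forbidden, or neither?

Premise 5 is F(not tag_asset), i.e. O(tag_asset).
The contrapositive of premise 7 (O(not approve_log -> not tag_asset)) is O(tag_asset -> approve_log), and O(tag_asset) is already established, so O(approve_log).
Premise 3 is O(record_log -> not approve_log); contrapositively O(approve_log -> not record_log). Since O(approve_log) holds, K gives O(not record_log).
Premise 2 is O(recuse_self -> record_log); contrapositively O(not record_log -> not recuse_self). Since O(not record_log) holds, K gives O(not recuse_self).
Premises 1, 4, 6, 8, 9 do not contribute to this derivation.
Hence not recuse_self is obligatory.

Obligatory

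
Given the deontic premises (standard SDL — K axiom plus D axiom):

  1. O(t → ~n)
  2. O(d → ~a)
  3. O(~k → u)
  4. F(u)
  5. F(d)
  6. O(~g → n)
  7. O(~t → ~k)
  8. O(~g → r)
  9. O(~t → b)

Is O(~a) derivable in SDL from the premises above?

Premise 2 is O(d → ~a), but O(d) is not derivable from the premises, so it does not yield O(~a).
No other premise forces O(~a). An ideal world satisfying every premise can still have ~a false, so O(~a) is not derivable.

No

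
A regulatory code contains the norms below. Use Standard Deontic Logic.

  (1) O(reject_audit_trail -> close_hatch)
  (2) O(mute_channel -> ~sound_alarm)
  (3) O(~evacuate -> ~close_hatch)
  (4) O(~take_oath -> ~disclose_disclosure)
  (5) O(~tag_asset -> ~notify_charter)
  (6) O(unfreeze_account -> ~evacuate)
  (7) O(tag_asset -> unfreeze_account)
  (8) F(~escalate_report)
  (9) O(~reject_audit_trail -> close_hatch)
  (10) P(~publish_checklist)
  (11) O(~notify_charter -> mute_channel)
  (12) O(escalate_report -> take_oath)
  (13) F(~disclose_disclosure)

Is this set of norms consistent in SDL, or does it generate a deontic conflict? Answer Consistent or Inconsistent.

Premise 4 is O(~take_oath -> ~disclose_disclosure), but O(~take_oath) is not derivable from the premises, so it does not yield O(~disclose_disclosure).
So O(~disclose_disclosure) is not derivable, and the apparent clash with O(disclose_disclosure) does not arise.
A world satisfying every obligation exists (e.g. close_hatch=true, disclose_disclosure=true, escalate_report=true, evacuate=true, mute_channel=true, notify_charter=false, publish_checklist=false, reject_audit_trail=false, sound_alarm=false, tag_asset=false, take_oath=true, unfreeze_account=false); no atom is both obligatory and forbidden, so the set is consistent.

Consistent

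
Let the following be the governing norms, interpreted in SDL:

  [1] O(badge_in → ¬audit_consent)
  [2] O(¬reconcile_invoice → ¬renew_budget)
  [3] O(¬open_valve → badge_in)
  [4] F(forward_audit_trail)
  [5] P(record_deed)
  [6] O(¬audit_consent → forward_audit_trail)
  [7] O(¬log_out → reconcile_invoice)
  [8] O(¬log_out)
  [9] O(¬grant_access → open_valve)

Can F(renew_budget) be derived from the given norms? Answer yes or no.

No

Premise 2 is O(¬reconcile_invoice → ¬renew_budget), but O(¬reconcile_invoice) is not derivable from the premises, so it does not yield O(¬renew_budget).
No other premise forces O(¬renew_budget). An ideal world satisfying every premise can still have renew_budget true, so F(renew_budget) is not derivable.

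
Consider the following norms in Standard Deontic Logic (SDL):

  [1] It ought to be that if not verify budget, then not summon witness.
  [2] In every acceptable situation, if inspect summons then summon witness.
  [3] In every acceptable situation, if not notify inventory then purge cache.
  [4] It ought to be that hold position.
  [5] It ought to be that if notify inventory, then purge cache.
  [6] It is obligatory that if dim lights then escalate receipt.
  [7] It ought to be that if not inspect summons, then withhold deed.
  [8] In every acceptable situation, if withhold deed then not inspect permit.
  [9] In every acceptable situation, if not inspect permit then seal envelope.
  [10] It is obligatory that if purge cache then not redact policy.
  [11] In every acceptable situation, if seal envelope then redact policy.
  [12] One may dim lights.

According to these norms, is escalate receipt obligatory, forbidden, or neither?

Premise 6 is O(dim_lights → escalate_receipt), but O(dim_lights) is not derivable from the premises (the permission P(dim_lights) asserts only ¬O(¬dim_lights), not O(dim_lights)), so it does not yield O(escalate_receipt).
No premise or chain of K-axiom applications forces O(escalate_receipt), and none forces O(¬escalate_receipt). So escalate_receipt is neither obligatory nor forbidden under these norms.

Neither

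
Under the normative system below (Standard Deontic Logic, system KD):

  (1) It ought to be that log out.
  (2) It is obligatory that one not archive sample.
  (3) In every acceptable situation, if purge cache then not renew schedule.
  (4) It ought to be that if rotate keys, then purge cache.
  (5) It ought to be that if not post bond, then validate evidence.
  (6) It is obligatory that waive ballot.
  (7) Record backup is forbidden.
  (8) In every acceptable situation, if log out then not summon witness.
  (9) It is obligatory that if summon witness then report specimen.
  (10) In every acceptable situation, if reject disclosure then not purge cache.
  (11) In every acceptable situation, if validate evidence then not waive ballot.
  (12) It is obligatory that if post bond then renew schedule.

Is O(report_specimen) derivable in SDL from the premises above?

Premise 9 is O(summon_witness → report_specimen), but O(summon_witness) is not derivable from the premises, so it does not yield O(report_specimen).
No other premise forces O(report_specimen). An ideal world satisfying every premise can still have report_specimen false, so O(report_specimen) is not derivable.

No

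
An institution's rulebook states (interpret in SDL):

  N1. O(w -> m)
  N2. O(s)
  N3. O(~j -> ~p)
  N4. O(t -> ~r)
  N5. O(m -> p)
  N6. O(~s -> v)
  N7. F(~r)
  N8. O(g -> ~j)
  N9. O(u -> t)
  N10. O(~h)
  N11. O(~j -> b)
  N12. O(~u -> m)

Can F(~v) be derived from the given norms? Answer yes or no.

No

Premise 6 is O(~s -> v), but O(~s) is not derivable from the premises, so it does not yield O(v).
No other premise forces O(v). An ideal world satisfying every premise can still have ~v true, so F(~v) is not derivable.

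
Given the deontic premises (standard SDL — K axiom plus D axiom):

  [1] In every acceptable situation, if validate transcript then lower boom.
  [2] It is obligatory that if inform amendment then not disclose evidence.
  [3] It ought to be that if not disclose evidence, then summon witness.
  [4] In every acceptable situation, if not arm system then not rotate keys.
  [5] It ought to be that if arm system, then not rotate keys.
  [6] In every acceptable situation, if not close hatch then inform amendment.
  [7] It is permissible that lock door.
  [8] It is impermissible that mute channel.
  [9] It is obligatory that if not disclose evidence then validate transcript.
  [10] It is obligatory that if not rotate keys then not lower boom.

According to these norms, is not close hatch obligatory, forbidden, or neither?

Forbidden

Premises 5 and 4 cover both cases: O(arm_system → ¬rotate_keys) and O(¬arm_system → ¬rotate_keys). Since arm_system ∨ ¬arm_system is a tautology, O(¬rotate_keys) follows.
With premise 10, O(¬rotate_keys → ¬lower_boom), the K-axiom yields O(¬lower_boom).
Premise 1 is O(validate_transcript → lower_boom); contrapositively O(¬lower_boom → ¬validate_transcript). Since O(¬lower_boom) holds, K gives O(¬validate_transcript).
Premise 9 is O(¬disclose_evidence → validate_transcript); contrapositively O(¬validate_transcript → disclose_evidence). Since O(¬validate_transcript) holds, K gives O(disclose_evidence).
Premise 2 is O(inform_amendment → ¬disclose_evidence); contrapositively O(disclose_evidence → ¬inform_amendment). Since O(disclose_evidence) holds, K gives O(¬inform_amendment).
Premise 6, O(¬close_hatch → inform_amendment), contraposes to O(¬inform_amendment → close_hatch); with O(¬inform_amendment) we get O(close_hatch).
Premises 3, 7, 8 do not contribute to this derivation.
Thus O(close_hatch), which is F(¬close_hatch): ¬close_hatch is forbidden.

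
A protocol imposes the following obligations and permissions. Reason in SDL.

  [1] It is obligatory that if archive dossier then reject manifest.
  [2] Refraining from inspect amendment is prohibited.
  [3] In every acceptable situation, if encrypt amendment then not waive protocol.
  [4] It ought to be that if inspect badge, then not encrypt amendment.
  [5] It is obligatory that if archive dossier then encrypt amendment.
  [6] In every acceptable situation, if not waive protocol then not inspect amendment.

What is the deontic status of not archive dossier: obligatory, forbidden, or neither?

Premise 2 is F(¬inspect_amendment), i.e. O(inspect_amendment).
Premise 6 is O(¬waive_protocol → ¬inspect_amendment); contrapositively O(inspect_amendment → waive_protocol). Since O(inspect_amendment) holds, K gives O(waive_protocol).
The contrapositive of premise 3 (O(encrypt_amendment → ¬waive_protocol)) is O(waive_protocol → ¬encrypt_amendment), and O(waive_protocol) is already established, so O(¬encrypt_amendment).
Premise 5, O(archive_dossier → encrypt_amendment), contraposes to O(¬encrypt_amendment → ¬archive_dossier); with O(¬encrypt_amendment) we get O(¬archive_dossier).
Premises 1, 4 do not contribute to this derivation.
Hence ¬archive_dossier is obligatory.

Obligatory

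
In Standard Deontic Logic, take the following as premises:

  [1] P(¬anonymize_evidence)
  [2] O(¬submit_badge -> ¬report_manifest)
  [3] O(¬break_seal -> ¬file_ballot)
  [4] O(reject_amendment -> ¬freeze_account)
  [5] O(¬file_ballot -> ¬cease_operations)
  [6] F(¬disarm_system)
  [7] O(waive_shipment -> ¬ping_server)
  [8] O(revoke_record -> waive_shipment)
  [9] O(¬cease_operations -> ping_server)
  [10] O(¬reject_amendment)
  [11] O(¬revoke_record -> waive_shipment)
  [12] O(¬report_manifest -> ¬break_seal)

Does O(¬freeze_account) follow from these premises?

Premise 4 is O(reject_amendment -> ¬freeze_account), but O(reject_amendment) is not derivable from the premises, so it does not yield O(¬freeze_account).
No other premise forces O(¬freeze_account). An ideal world satisfying every premise can still have ¬freeze_account false, so O(¬freeze_account) is not derivable.

No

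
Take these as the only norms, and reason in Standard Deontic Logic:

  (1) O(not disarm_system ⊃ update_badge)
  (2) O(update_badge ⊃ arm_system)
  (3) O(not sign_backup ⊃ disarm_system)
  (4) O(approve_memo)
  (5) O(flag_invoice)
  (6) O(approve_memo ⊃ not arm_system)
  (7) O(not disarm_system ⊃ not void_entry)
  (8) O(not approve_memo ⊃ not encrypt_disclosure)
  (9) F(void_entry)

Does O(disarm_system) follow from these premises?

Premise 4 states O(approve_memo) outright.
With premise 6, O(approve_memo ⊃ not arm_system), the K-axiom yields O(not arm_system).
Premise 2 is O(update_badge ⊃ arm_system); contrapositively O(not arm_system ⊃ not update_badge). Since O(not arm_system) holds, K gives O(not update_badge).
The contrapositive of premise 1 (O(not disarm_system ⊃ update_badge)) is O(not update_badge ⊃ disarm_system), and O(not update_badge) is already established, so O(disarm_system).
Premises 3, 5, 7, 8, 9 do not contribute to this derivation.
So O(disarm_system) follows.

Yes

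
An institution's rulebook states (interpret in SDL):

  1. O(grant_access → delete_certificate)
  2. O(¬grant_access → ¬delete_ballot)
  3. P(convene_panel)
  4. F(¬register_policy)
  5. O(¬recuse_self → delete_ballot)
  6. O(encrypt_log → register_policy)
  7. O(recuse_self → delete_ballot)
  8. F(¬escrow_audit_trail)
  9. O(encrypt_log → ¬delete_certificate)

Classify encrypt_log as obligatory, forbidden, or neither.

Forbidden

By case analysis on recuse_self: premise 7 gives O(recuse_self → delete_ballot) and premise 5 gives O(¬recuse_self → delete_ballot), so O(delete_ballot) either way.
Premise 2 is O(¬grant_access → ¬delete_ballot); contrapositively O(delete_ballot → grant_access). Since O(delete_ballot) holds, K gives O(grant_access).
Premise 1 is O(grant_access → delete_certificate); since O(grant_access), deontic closure gives O(delete_certificate).
Premise 9, O(encrypt_log → ¬delete_certificate), contraposes to O(delete_certificate → ¬encrypt_log); with O(delete_certificate) we get O(¬encrypt_log).
Premises 3, 4, 6, 8 do not contribute to this derivation.
Thus O(¬encrypt_log), which is F(encrypt_log): encrypt_log is forbidden.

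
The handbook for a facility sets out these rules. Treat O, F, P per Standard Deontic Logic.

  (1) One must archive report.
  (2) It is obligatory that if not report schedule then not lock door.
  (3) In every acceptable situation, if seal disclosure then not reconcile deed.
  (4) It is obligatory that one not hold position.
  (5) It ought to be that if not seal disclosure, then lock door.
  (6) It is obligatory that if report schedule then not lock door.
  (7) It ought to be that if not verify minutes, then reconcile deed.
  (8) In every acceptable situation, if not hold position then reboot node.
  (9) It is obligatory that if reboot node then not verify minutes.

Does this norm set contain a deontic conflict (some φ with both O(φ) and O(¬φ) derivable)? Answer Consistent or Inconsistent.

Inconsistent

Premises 6 and 2 cover both cases: O(report_schedule → ¬lock_door) and O(¬report_schedule → ¬lock_door). Since report_schedule ∨ ¬report_schedule is a tautology, O(¬lock_door) follows.
Premise 5, O(¬seal_disclosure → lock_door), contraposes to O(¬lock_door → seal_disclosure); with O(¬lock_door) we get O(seal_disclosure).
Premise 3 is O(seal_disclosure → ¬reconcile_deed); since O(seal_disclosure), deontic closure gives O(¬reconcile_deed).
Premise 7 is O(¬verify_minutes → reconcile_deed); contrapositively O(¬reconcile_deed → verify_minutes). Since O(¬reconcile_deed) holds, K gives O(verify_minutes).
Premise 9, O(reboot_node → ¬verify_minutes), contraposes to O(verify_minutes → ¬reboot_node); with O(verify_minutes) we get O(¬reboot_node).
Premise 8 is O(¬hold_position → reboot_node); contrapositively O(¬reboot_node → hold_position). Since O(¬reboot_node) holds, K gives O(hold_position).
However, premise 4 gives O(¬hold_position).
We now have both O(hold_position) and O(¬hold_position) — hold_position is simultaneously obligatory and forbidden, violating the D-axiom.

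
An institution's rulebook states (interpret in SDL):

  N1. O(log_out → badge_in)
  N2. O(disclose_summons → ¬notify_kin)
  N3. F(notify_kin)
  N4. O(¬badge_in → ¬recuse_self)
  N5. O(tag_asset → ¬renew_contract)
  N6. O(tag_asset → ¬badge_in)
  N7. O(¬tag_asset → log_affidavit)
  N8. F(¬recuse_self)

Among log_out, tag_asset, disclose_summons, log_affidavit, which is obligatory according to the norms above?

Premise 8 is F(¬recuse_self), i.e. O(recuse_self).
The contrapositive of premise 4 (O(¬badge_in → ¬recuse_self)) is O(recuse_self → badge_in), and O(recuse_self) is already established, so O(badge_in).
The contrapositive of premise 6 (O(tag_asset → ¬badge_in)) is O(badge_in → ¬tag_asset), and O(badge_in) is already established, so O(¬tag_asset).
From O(¬tag_asset) and premise 7, O(¬tag_asset → log_affidavit), we obtain O(log_affidavit).
So O(log_affidavit) holds — log_affidavit is obligatory. None of the other listed options is made obligatory by any chain of premises.

log_affidavit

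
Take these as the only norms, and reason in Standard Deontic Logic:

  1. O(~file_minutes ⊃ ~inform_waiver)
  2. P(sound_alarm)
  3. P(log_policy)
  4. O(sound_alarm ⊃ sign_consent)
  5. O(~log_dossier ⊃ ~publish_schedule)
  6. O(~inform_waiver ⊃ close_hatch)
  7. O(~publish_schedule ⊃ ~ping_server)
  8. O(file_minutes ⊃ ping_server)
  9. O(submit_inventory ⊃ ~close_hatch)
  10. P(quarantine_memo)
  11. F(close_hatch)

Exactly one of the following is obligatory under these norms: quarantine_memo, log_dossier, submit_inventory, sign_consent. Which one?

log_dossier

Premise 11, F(close_hatch), is equivalent to O(~close_hatch).
Premise 6 is O(~inform_waiver ⊃ close_hatch); contrapositively O(~close_hatch ⊃ inform_waiver). Since O(~close_hatch) holds, K gives O(inform_waiver).
Premise 1 is O(~file_minutes ⊃ ~inform_waiver); contrapositively O(inform_waiver ⊃ file_minutes). Since O(inform_waiver) holds, K gives O(file_minutes).
Premise 8 is O(file_minutes ⊃ ping_server); since O(file_minutes), deontic closure gives O(ping_server).
Premise 7, O(~publish_schedule ⊃ ~ping_server), contraposes to O(ping_server ⊃ publish_schedule); with O(ping_server) we get O(publish_schedule).
Premise 5 is O(~log_dossier ⊃ ~publish_schedule); contrapositively O(publish_schedule ⊃ log_dossier). Since O(publish_schedule) holds, K gives O(log_dossier).
So O(log_dossier) holds — log_dossier is obligatory. None of the other listed options is made obligatory by any chain of premises.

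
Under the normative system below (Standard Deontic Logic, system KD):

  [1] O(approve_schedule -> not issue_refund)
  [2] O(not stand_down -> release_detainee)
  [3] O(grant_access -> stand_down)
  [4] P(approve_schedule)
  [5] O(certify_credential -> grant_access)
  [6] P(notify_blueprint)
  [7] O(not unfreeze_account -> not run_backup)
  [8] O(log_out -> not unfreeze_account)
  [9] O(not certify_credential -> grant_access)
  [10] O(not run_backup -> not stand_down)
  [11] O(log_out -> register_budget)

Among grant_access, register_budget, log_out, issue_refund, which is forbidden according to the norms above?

log_out

Premises 9 and 5 cover both cases: O(not certify_credential -> grant_access) and O(certify_credential -> grant_access). Since not certify_credential ∨ certify_credential is a tautology, O(grant_access) follows.
From O(grant_access) and premise 3, O(grant_access -> stand_down), we obtain O(stand_down).
Premise 10 is O(not run_backup -> not stand_down); contrapositively O(stand_down -> run_backup). Since O(stand_down) holds, K gives O(run_backup).
Premise 7 is O(not unfreeze_account -> not run_backup); contrapositively O(run_backup -> unfreeze_account). Since O(run_backup) holds, K gives O(unfreeze_account).
Premise 8, O(log_out -> not unfreeze_account), contraposes to O(unfreeze_account -> not log_out); with O(unfreeze_account) we get O(not log_out).
So O(not log_out) holds, i.e. log_out is forbidden. None of the other listed options is forbidden under the premises.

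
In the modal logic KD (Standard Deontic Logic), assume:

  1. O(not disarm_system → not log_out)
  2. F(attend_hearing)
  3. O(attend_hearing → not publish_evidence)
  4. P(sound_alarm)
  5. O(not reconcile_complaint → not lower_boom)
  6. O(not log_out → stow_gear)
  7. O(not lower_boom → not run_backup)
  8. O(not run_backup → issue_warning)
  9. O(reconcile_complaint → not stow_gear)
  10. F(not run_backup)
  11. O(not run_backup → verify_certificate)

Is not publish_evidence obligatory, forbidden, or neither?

Premise 3 is O(attend_hearing → not publish_evidence), but O(attend_hearing) is not derivable from the premises, so it does not yield O(not publish_evidence).
No premise or chain of K-axiom applications forces O(not publish_evidence), and none forces O(publish_evidence). So not publish_evidence is neither obligatory nor forbidden under these norms.

Neither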